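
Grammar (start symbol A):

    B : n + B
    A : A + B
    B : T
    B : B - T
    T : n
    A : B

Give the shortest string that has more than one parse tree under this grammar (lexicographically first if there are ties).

length 1: no string has ≥2 trees
length 3: n + n has 2 parse trees

Two derivations of n + n:
  A ⇒ A + B ⇒ B + B ⇒ T + B ⇒ n + B ⇒ n + T ⇒ n + n
  A ⇒ B ⇒ n + B ⇒ n + T ⇒ n + n

n + n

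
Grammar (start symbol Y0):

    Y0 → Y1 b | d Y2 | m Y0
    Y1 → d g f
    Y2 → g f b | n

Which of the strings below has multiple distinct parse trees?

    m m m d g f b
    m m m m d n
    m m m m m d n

m m m d g f b

m m m d g f b: 2 trees
m m m m d n: 1 tree
m m m m m d n: 1 tree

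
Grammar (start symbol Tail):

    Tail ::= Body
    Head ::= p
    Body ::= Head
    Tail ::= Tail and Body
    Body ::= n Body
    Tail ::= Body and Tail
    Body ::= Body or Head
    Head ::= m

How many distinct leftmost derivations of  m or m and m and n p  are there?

Parse trees for m or m and m and n p:
  [Tail [Tail [Tail [Body [Body [Head m]] or [Head m]]] and [Body [Head m]]] and [Body n [Body [Head p]]]]
  [Tail [Tail [Body [Body [Head m]] or [Head m]] and [Tail [Body [Head m]]]] and [Body n [Body [Head p]]]]
  [Tail [Body [Body [Head m]] or [Head m]] and [Tail [Tail [Body [Head m]]] and [Body n [Body [Head p]]]]]
  [Tail [Body [Body [Head m]] or [Head m]] and [Tail [Body [Head m]] and [Tail [Body n [Body [Head p]]]]]]

4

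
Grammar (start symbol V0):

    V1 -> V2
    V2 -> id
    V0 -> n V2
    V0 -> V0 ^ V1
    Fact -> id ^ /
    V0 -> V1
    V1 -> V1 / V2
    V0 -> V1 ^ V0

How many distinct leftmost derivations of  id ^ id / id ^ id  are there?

4

Parse trees for id ^ id / id ^ id:
  [V0 [V0 [V0 [V1 [V2 id]]] ^ [V1 [V1 [V2 id]] / [V2 id]]] ^ [V1 [V2 id]]]
  [V0 [V0 [V1 [V2 id]] ^ [V0 [V1 [V1 [V2 id]] / [V2 id]]]] ^ [V1 [V2 id]]]
  [V0 [V1 [V2 id]] ^ [V0 [V0 [V1 [V1 [V2 id]] / [V2 id]]] ^ [V1 [V2 id]]]]
  [V0 [V1 [V2 id]] ^ [V0 [V1 [V1 [V2 id]] / [V2 id]] ^ [V0 [V1 [V2 id]]]]]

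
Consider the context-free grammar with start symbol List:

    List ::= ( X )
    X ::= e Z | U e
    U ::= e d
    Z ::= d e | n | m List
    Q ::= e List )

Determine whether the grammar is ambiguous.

Witness: ( e d e )

Derivation 1: List ⇒ ( X ) ⇒ ( e Z ) ⇒ ( e d e )
Derivation 2: List ⇒ ( X ) ⇒ ( U e ) ⇒ ( e d e )

Two distinct leftmost derivations for the same string.

Ambiguous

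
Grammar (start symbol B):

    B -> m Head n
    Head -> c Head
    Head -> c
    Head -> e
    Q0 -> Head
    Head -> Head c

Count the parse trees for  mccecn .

Parse trees for mccecn:
  [B m [Head c [Head c [Head [Head e] c]]] n]
  [B m [Head c [Head [Head c [Head e]] c]] n]
  [B m [Head [Head c [Head c [Head e]]] c] n]

3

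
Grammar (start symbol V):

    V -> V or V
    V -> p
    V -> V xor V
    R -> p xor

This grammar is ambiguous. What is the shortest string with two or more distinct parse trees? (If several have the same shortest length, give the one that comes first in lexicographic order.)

length 1: no string has ≥2 trees
length 3: no string has ≥2 trees
length 5: p or p or p has 2 parse trees

Two derivations of p or p or p:
  V ⇒ V or V ⇒ V or V or V ⇒ p or V or V ⇒ p or p or V ⇒ p or p or p
  V ⇒ V or V ⇒ p or V ⇒ p or V or V ⇒ p or p or V ⇒ p or p or p

p or p or p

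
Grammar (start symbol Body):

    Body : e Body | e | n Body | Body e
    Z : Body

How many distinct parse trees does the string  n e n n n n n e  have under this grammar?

Parse trees for n e n n n n n e:
  [Body n [Body e [Body n [Body n [Body n [Body n [Body n [Body e]]]]]]]]

1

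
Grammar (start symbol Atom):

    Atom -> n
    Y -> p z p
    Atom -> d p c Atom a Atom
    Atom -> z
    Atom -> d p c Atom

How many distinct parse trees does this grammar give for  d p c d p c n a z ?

2

Parse trees for d p c d p c n a z:
  [Atom d p c [Atom d p c [Atom n]] a [Atom z]]
  [Atom d p c [Atom d p c [Atom n] a [Atom z]]]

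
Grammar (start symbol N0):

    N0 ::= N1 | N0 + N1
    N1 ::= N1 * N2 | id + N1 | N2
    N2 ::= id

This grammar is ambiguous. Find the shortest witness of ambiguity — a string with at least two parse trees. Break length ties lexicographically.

id + id

length 1: no string has ≥2 trees
length 3: id + id has 2 parse trees

Two derivations of id + id:
  N0 ⇒ N1 ⇒ id + N1 ⇒ id + N2 ⇒ id + id
  N0 ⇒ N0 + N1 ⇒ N1 + N1 ⇒ N2 + N1 ⇒ id + N1 ⇒ id + N2 ⇒ id + id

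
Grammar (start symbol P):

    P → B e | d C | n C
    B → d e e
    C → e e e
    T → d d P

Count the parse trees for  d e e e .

Parse trees for d e e e:
  [P [B d e e] e]
  [P d [C e e e]]

2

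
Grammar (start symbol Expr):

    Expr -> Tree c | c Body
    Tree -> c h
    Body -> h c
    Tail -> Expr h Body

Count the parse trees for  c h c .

2

Parse trees for c h c:
  [Expr [Tree c h] c]
  [Expr c [Body h c]]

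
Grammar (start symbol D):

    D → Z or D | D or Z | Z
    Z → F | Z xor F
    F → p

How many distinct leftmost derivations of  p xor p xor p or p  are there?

Parse trees for p xor p xor p or p:
  [D [Z [Z [Z [F p]] xor [F p]] xor [F p]] or [D [Z [F p]]]]
  [D [D [Z [Z [Z [F p]] xor [F p]] xor [F p]]] or [Z [F p]]]

2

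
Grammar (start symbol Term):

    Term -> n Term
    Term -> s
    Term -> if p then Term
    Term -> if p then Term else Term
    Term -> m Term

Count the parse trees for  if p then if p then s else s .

2

Parse trees for if p then if p then s else s:
  [Term if p then [Term if p then [Term s] else [Term s]]]
  [Term if p then [Term if p then [Term s]] else [Term s]]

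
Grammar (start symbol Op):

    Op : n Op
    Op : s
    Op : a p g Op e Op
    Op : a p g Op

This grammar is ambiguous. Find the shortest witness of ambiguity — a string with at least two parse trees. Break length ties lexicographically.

length 1: no string has ≥2 trees
length 2: no string has ≥2 trees
length 3: no string has ≥2 trees
length 4: no string has ≥2 trees
length 5: no string has ≥2 trees
length 6: no string has ≥2 trees
length 7: no string has ≥2 trees
length 8: no string has ≥2 trees
length 9: a p g a p g s e s has 2 parse trees

Two derivations of a p g a p g s e s:
  Op ⇒ a p g Op e Op ⇒ a p g a p g Op e Op ⇒ a p g a p g s e Op ⇒ a p g a p g s e s
  Op ⇒ a p g Op ⇒ a p g a p g Op e Op ⇒ a p g a p g s e Op ⇒ a p g a p g s e s

a p g a p g s e s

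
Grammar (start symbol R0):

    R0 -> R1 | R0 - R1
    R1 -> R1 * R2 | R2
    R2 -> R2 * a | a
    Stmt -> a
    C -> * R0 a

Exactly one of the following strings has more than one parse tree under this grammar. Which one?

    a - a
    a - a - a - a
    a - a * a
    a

a - a: 1 tree
a - a - a - a: 1 tree
a - a * a: 2 trees
a: 1 tree

a - a * a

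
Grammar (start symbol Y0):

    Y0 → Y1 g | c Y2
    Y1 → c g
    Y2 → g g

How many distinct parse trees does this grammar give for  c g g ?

Parse trees for c g g:
  [Y0 [Y1 c g] g]
  [Y0 c [Y2 g g]]

2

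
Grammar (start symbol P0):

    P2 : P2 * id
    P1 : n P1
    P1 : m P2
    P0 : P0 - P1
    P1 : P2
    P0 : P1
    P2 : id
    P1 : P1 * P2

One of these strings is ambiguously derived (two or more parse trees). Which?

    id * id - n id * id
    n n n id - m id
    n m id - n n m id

id * id - n id * id: 6 trees
n n n id - m id: 1 tree
n m id - n n m id: 1 tree

id * id - n id * id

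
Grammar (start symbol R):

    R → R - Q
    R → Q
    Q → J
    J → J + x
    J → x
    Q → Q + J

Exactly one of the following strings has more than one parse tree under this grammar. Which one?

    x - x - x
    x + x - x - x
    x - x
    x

x - x - x: 1 tree
x + x - x - x: 2 trees
x - x: 1 tree
x: 1 tree

x + x - x - x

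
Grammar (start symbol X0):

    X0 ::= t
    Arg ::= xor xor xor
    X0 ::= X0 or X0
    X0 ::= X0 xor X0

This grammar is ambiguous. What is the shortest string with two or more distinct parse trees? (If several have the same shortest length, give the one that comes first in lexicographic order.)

length 1: no string has ≥2 trees
length 3: no string has ≥2 trees
length 5: t or t or t has 2 parse trees

Two derivations of t or t or t:
  X0 ⇒ X0 or X0 ⇒ t or X0 ⇒ t or X0 or X0 ⇒ t or t or X0 ⇒ t or t or t
  X0 ⇒ X0 or X0 ⇒ X0 or X0 or X0 ⇒ t or X0 or X0 ⇒ t or t or X0 ⇒ t or t or t

t or t or t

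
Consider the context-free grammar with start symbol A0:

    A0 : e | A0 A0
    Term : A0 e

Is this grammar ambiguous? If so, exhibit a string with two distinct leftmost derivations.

Witness: e e e

Derivation 1: A0 ⇒ A0 A0 ⇒ e A0 ⇒ e A0 A0 ⇒ e e A0 ⇒ e e e
Derivation 2: A0 ⇒ A0 A0 ⇒ A0 A0 A0 ⇒ e A0 A0 ⇒ e e A0 ⇒ e e e

Two distinct leftmost derivations for the same string.

Ambiguous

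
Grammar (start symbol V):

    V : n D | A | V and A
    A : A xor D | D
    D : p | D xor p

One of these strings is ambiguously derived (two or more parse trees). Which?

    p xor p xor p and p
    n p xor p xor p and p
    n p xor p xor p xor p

p xor p xor p and p: 4 trees
n p xor p xor p and p: 1 tree
n p xor p xor p xor p: 1 tree

p xor p xor p and p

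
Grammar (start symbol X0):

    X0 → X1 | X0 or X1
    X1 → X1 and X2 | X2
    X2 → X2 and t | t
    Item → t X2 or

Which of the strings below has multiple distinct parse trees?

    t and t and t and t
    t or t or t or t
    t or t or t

t and t and t and t

t and t and t and t: 8 trees
t or t or t or t: 1 tree
t or t or t: 1 tree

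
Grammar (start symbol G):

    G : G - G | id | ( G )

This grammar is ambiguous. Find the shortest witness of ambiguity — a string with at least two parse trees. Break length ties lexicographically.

id - id - id

length 1: no string has ≥2 trees
length 3: no string has ≥2 trees
length 5: id - id - id has 2 parse trees

Two derivations of id - id - id:
  G ⇒ G - G ⇒ G - G - G ⇒ id - G - G ⇒ id - id - G ⇒ id - id - id
  G ⇒ G - G ⇒ id - G ⇒ id - G - G ⇒ id - id - G ⇒ id - id - id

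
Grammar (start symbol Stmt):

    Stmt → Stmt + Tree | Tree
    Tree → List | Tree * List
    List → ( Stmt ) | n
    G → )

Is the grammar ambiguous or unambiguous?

(G is unreachable from Stmt, so its rules don't affect L(Stmt).) Stmt → Stmt + Tree | Tree  ;  Tree → Tree * List | List  — a left-associative chain with List at the bottom. Each string factors uniquely by precedence.

Unambiguous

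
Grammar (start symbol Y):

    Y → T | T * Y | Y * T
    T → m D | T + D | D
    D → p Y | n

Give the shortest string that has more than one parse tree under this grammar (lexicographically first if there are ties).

length 1: no string has ≥2 trees
length 2: no string has ≥2 trees
length 3: n * n has 2 parse trees

Two derivations of n * n:
  Y ⇒ T * Y ⇒ D * Y ⇒ n * Y ⇒ n * T ⇒ n * D ⇒ n * n
  Y ⇒ Y * T ⇒ T * T ⇒ D * T ⇒ n * T ⇒ n * D ⇒ n * n

n * n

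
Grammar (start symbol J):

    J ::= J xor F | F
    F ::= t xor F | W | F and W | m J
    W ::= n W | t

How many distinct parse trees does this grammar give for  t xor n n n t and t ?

Parse trees for t xor n n n t and t:
  [J [J [F [W t]]] xor [F [F [W n [W n [W n [W t]]]]] and [W t]]]
  [J [F t xor [F [F [W n [W n [W n [W t]]]]] and [W t]]]]
  [J [F [F t xor [F [W n [W n [W n [W t]]]]]] and [W t]]]

3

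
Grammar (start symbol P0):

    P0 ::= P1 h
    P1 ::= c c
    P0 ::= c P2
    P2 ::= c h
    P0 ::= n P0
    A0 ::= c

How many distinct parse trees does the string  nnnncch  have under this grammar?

2

Parse trees for nnnncch:
  [P0 n [P0 n [P0 n [P0 n [P0 [P1 c c] h]]]]]
  [P0 n [P0 n [P0 n [P0 n [P0 c [P2 c h]]]]]]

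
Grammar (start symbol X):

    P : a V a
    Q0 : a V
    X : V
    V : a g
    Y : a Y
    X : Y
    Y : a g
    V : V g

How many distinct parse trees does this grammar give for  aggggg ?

Parse trees for aggggg:
  [X [V [V [V [V [V a g] g] g] g] g]]

1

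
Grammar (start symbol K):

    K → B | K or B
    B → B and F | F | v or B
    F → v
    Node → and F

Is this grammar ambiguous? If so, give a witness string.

Ambiguous

Witness: v or v

Derivation 1: K ⇒ B ⇒ v or B ⇒ v or F ⇒ v or v
Derivation 2: K ⇒ K or B ⇒ B or B ⇒ F or B ⇒ v or B ⇒ v or F ⇒ v or v

Two distinct leftmost derivations for the same string.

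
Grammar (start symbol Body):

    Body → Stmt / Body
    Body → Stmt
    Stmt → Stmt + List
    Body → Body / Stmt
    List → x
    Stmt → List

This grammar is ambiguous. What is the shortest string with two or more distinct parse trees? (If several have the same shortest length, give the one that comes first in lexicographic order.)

x / x

length 1: no string has ≥2 trees
length 3: x / x has 2 parse trees

Two derivations of x / x:
  Body ⇒ Stmt / Body ⇒ List / Body ⇒ x / Body ⇒ x / Stmt ⇒ x / List ⇒ x / x
  Body ⇒ Body / Stmt ⇒ Stmt / Stmt ⇒ List / Stmt ⇒ x / Stmt ⇒ x / List ⇒ x / x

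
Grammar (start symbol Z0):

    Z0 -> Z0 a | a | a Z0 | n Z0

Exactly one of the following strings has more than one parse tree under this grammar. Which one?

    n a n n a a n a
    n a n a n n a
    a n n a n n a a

a n n a n n a a

n a n n a a n a: 1 tree
n a n a n n a: 1 tree
a n n a n n a a: 8 trees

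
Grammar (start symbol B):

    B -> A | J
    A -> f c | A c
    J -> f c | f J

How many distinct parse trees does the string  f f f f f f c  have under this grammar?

Parse trees for f f f f f f c:
  [B [J f [J f [J f [J f [J f [J f c]]]]]]]

1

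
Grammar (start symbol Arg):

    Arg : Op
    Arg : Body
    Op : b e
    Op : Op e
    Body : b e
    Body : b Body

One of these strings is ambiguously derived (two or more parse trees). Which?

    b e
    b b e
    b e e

b e

b e: 2 trees
b b e: 1 tree
b e e: 1 tree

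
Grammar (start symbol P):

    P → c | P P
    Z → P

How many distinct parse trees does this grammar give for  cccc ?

5

Parse trees for cccc:
  [P [P c] [P [P c] [P [P c] [P c]]]]
  [P [P c] [P [P [P c] [P c]] [P c]]]
  [P [P [P c] [P c]] [P [P c] [P c]]]
  [P [P [P c] [P [P c] [P c]]] [P c]]
  [P [P [P [P c] [P c]] [P c]] [P c]]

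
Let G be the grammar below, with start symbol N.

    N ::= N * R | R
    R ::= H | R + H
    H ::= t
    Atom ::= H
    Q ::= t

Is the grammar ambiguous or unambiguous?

Unambiguous

(Atom, Q are unreachable from N, so their rules don't affect L(N).) This is a standard precedence ladder (N over R over H), with each level left-recursive on its own operator ('*' at N, '+' at R). That structure is LR(1), hence unambiguous.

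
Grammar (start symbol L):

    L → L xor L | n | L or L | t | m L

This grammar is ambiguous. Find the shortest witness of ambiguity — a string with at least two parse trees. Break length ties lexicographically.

length 1: no string has ≥2 trees
length 2: no string has ≥2 trees
length 3: no string has ≥2 trees
length 4: m n or n has 2 parse trees

Two derivations of m n or n:
  L ⇒ L or L ⇒ m L or L ⇒ m n or L ⇒ m n or n
  L ⇒ m L ⇒ m L or L ⇒ m n or L ⇒ m n or n

m n or n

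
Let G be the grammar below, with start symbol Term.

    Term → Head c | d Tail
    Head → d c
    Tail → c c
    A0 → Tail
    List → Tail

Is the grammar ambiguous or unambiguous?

Ambiguous

Witness: d c c

Derivation 1: Term ⇒ Head c ⇒ d c c
Derivation 2: Term ⇒ d Tail ⇒ d c c

Two distinct leftmost derivations for the same string.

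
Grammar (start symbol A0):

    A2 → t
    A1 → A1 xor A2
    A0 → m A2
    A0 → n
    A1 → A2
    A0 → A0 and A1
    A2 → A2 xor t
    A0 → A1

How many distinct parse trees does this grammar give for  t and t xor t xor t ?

4

Parse trees for t and t xor t xor t:
  [A0 [A0 [A1 [A2 t]]] and [A1 [A1 [A2 t]] xor [A2 [A2 t] xor t]]]
  [A0 [A0 [A1 [A2 t]]] and [A1 [A1 [A1 [A2 t]] xor [A2 t]] xor [A2 t]]]
  [A0 [A0 [A1 [A2 t]]] and [A1 [A1 [A2 [A2 t] xor t]] xor [A2 t]]]
  [A0 [A0 [A1 [A2 t]]] and [A1 [A2 [A2 [A2 t] xor t] xor t]]]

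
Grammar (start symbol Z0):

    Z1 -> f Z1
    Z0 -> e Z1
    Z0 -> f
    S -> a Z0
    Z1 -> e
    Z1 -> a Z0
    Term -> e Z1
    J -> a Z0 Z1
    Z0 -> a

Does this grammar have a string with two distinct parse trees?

Only Z0, Z1 are reachable from Z0; ignoring the rest: The reachable rules are right-linear with at most one rule per (nonterminal, next-terminal) pair. Each input token forces the next rule, so parsing is deterministic.

Unambiguous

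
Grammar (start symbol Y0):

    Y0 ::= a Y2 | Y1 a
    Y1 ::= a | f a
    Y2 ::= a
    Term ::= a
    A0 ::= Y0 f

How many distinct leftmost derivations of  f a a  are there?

1

Parse trees for f a a:
  [Y0 [Y1 f a] a]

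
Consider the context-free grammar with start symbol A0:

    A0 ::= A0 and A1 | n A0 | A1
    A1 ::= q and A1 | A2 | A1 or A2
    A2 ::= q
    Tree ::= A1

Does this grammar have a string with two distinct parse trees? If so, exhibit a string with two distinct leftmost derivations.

Ambiguous

Witness: q and q

Derivation 1: A0 ⇒ A0 and A1 ⇒ A1 and A1 ⇒ A2 and A1 ⇒ q and A1 ⇒ q and A2 ⇒ q and q
Derivation 2: A0 ⇒ A1 ⇒ q and A1 ⇒ q and A2 ⇒ q and q

Two distinct leftmost derivations for the same string.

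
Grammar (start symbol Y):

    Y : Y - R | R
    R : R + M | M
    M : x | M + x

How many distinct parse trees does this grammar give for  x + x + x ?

4

Parse trees for x + x + x:
  [Y [R [R [M x]] + [M [M x] + x]]]
  [Y [R [R [R [M x]] + [M x]] + [M x]]]
  [Y [R [R [M [M x] + x]] + [M x]]]
  [Y [R [M [M [M x] + x] + x]]]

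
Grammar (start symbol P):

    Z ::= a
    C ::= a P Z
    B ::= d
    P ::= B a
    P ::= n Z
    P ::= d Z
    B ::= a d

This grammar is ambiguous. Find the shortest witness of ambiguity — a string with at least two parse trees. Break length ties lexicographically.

length 2: d a has 2 parse trees

Two derivations of d a:
  P ⇒ B a ⇒ d a
  P ⇒ d Z ⇒ d a

d a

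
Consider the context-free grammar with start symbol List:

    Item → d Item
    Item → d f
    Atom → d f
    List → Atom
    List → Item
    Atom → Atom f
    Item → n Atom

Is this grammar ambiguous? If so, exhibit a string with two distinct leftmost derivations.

Ambiguous

Witness: d f

Derivation 1: List ⇒ Atom ⇒ d f
Derivation 2: List ⇒ Item ⇒ d f

Two distinct leftmost derivations for the same string.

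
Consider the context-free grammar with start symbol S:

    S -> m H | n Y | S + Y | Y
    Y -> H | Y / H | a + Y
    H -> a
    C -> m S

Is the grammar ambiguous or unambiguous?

Ambiguous

Witness: a + a

Derivation 1: S ⇒ S + Y ⇒ Y + Y ⇒ H + Y ⇒ a + Y ⇒ a + H ⇒ a + a
Derivation 2: S ⇒ Y ⇒ a + Y ⇒ a + H ⇒ a + a

Two distinct leftmost derivations for the same string.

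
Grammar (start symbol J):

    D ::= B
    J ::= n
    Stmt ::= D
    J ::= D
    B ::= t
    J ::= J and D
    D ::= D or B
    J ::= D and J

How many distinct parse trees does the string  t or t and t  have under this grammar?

2

Parse trees for t or t and t:
  [J [J [D [D [B t]] or [B t]]] and [D [B t]]]
  [J [D [D [B t]] or [B t]] and [J [D [B t]]]]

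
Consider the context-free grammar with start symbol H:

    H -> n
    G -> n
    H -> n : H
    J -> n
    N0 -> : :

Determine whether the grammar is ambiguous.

(J, N0, G are unreachable from H, so their rules don't affect L(H).) Right-recursive list with a separator: after each atom, whether the separator follows determines the rule. One parse per string.

Unambiguous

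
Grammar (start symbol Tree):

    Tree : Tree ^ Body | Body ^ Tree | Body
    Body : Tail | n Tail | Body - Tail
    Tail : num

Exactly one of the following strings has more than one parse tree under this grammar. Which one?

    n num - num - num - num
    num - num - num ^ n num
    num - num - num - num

n num - num - num - num: 1 tree
num - num - num ^ n num: 2 trees
num - num - num - num: 1 tree

num - num - num ^ n num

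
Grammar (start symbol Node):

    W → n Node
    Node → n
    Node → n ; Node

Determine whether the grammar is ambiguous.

(W is unreachable from Node, so its rules don't affect L(Node).) The reachable grammar is A → atom sep A | atom. Each atom is followed by either the separator (recurse) or end-of-string (stop) — no choice point.

Unambiguous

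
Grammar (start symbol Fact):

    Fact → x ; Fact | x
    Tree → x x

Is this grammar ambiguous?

Only Fact is reachable from Fact; ignoring the rest: The reachable grammar is A → atom sep A | atom. Each atom is followed by either the separator (recurse) or end-of-string (stop) — no choice point.

Unambiguous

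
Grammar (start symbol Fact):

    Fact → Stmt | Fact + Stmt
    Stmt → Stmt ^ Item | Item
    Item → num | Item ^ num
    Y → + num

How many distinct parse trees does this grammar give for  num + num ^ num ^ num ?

Parse trees for num + num ^ num ^ num:
  [Fact [Fact [Stmt [Item num]]] + [Stmt [Stmt [Item num]] ^ [Item [Item num] ^ num]]]
  [Fact [Fact [Stmt [Item num]]] + [Stmt [Stmt [Stmt [Item num]] ^ [Item num]] ^ [Item num]]]
  [Fact [Fact [Stmt [Item num]]] + [Stmt [Stmt [Item [Item num] ^ num]] ^ [Item num]]]
  [Fact [Fact [Stmt [Item num]]] + [Stmt [Item [Item [Item num] ^ num] ^ num]]]

4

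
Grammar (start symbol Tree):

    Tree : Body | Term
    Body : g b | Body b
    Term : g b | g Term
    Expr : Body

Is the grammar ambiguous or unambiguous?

Witness: g b

Derivation 1: Tree ⇒ Body ⇒ g b
Derivation 2: Tree ⇒ Term ⇒ g b

Two distinct leftmost derivations for the same string.

Ambiguous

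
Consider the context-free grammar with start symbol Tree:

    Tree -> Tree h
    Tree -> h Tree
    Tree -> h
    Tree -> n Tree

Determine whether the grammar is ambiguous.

Ambiguous

Witness: h h

Derivation 1: Tree ⇒ Tree h ⇒ h h
Derivation 2: Tree ⇒ h Tree ⇒ h h

Two distinct leftmost derivations for the same string.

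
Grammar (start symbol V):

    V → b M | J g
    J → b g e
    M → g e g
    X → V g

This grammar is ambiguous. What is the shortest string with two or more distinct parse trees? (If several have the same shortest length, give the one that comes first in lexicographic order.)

b g e g

length 4: b g e g has 2 parse trees

Two derivations of b g e g:
  V ⇒ b M ⇒ b g e g
  V ⇒ J g ⇒ b g e g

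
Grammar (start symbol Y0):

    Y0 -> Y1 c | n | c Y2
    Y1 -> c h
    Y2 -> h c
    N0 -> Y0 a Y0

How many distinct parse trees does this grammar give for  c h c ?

Parse trees for c h c:
  [Y0 [Y1 c h] c]
  [Y0 c [Y2 h c]]

2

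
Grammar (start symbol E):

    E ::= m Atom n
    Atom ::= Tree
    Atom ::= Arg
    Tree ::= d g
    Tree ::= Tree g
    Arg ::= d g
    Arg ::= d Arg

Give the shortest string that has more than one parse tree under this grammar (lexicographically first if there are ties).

m d g n

length 4: m d g n has 2 parse trees

Two derivations of m d g n:
  E ⇒ m Atom n ⇒ m Tree n ⇒ m d g n
  E ⇒ m Atom n ⇒ m Arg n ⇒ m d g n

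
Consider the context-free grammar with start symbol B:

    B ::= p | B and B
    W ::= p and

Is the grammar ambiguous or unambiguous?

Witness: p and p and p

Derivation 1: B ⇒ B and B ⇒ p and B ⇒ p and B and B ⇒ p and p and B ⇒ p and p and p
Derivation 2: B ⇒ B and B ⇒ B and B and B ⇒ p and B and B ⇒ p and p and B ⇒ p and p and p

Two distinct leftmost derivations for the same string.

Ambiguous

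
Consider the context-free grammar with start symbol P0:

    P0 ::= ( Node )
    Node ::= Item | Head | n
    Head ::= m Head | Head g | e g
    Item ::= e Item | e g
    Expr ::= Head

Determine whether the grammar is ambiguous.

Ambiguous

Witness: ( e g )

Derivation 1: P0 ⇒ ( Node ) ⇒ ( Item ) ⇒ ( e g )
Derivation 2: P0 ⇒ ( Node ) ⇒ ( Head ) ⇒ ( e g )

Two distinct leftmost derivations for the same string.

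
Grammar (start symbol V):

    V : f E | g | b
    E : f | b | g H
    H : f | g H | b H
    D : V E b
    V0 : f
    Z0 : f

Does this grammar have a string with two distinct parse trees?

Only V, E, H are reachable from V; ignoring the rest: The reachable rules are right-linear with at most one rule per (nonterminal, next-terminal) pair. Each input token forces the next rule, so parsing is deterministic.

Unambiguous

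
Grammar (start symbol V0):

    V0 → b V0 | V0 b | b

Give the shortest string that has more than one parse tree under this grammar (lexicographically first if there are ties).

length 1: no string has ≥2 trees
length 2: b b has 2 parse trees

Two derivations of b b:
  V0 ⇒ b V0 ⇒ b b
  V0 ⇒ V0 b ⇒ b b

b b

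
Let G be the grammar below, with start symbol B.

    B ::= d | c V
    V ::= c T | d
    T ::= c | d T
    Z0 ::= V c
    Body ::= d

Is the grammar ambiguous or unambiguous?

(Z0, Body are unreachable from B, so their rules don't affect L(B).) Restricted to the reachable nonterminals, every rule has the form A → t or A → t B, and no two rules for the same A share a first terminal. The grammar encodes a DFA — one run per string.

Unambiguous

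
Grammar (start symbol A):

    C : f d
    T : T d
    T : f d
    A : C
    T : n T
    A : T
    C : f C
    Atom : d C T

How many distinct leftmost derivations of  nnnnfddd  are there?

15

Parse trees for nnnnfddd (showing first 6 of 15):
  [A [T [T [T n [T n [T n [T n [T f d]]]]] d] d]]
  [A [T [T n [T [T n [T n [T n [T f d]]]] d]] d]]
  [A [T [T n [T n [T [T n [T n [T f d]]] d]]] d]]
  [A [T [T n [T n [T n [T [T n [T f d]] d]]]] d]]
  [A [T [T n [T n [T n [T n [T [T f d] d]]]]] d]]
  [A [T n [T [T [T n [T n [T n [T f d]]]] d] d]]]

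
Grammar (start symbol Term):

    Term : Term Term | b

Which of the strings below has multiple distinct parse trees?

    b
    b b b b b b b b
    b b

b b b b b b b b

b: 1 tree
b b b b b b b b: 429 trees
b b: 1 tree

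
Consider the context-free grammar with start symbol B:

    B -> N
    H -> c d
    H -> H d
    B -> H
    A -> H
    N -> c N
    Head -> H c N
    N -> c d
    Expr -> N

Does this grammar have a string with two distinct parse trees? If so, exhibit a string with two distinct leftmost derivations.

Ambiguous

Witness: c d

Derivation 1: B ⇒ N ⇒ c d
Derivation 2: B ⇒ H ⇒ c d

Two distinct leftmost derivations for the same string.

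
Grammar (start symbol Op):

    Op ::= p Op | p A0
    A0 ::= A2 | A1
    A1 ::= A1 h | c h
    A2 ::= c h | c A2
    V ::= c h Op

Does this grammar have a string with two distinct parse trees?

Witness: p c h

Derivation 1: Op ⇒ p A0 ⇒ p A2 ⇒ p c h
Derivation 2: Op ⇒ p A0 ⇒ p A1 ⇒ p c h

Two distinct leftmost derivations for the same string.

Ambiguous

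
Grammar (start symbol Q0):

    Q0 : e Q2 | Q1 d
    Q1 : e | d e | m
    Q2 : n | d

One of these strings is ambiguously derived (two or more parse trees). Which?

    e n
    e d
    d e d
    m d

e n: 1 tree
e d: 2 trees
d e d: 1 tree
m d: 1 tree

e d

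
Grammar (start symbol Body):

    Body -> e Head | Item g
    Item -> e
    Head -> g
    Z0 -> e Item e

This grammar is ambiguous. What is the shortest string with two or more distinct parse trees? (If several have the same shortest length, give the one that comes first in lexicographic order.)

length 2: e g has 2 parse trees

Two derivations of e g:
  Body ⇒ e Head ⇒ e g
  Body ⇒ Item g ⇒ e g

e g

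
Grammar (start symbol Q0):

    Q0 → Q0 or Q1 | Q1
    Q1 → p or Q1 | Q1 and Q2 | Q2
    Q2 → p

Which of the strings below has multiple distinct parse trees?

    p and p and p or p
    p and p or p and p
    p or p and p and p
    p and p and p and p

p or p and p and p

p and p and p or p: 1 tree
p and p or p and p: 1 tree
p or p and p and p: 4 trees
p and p and p and p: 1 tree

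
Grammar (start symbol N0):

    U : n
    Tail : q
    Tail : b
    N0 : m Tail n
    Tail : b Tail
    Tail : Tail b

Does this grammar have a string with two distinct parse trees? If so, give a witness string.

Ambiguous

Witness: m b b n

Derivation 1: N0 ⇒ m Tail n ⇒ m b Tail n ⇒ m b b n
Derivation 2: N0 ⇒ m Tail n ⇒ m Tail b n ⇒ m b b n

Two distinct leftmost derivations for the same string.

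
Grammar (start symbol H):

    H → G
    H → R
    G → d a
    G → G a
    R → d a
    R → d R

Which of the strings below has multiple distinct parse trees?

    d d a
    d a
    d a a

d d a: 1 tree
d a: 2 trees
d a a: 1 tree

d a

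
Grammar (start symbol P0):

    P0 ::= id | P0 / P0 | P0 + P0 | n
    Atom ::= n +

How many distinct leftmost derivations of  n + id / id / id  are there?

Parse trees for n + id / id / id:
  [P0 [P0 [P0 n] + [P0 id]] / [P0 [P0 id] / [P0 id]]]
  [P0 [P0 [P0 [P0 n] + [P0 id]] / [P0 id]] / [P0 id]]
  [P0 [P0 [P0 n] + [P0 [P0 id] / [P0 id]]] / [P0 id]]
  [P0 [P0 n] + [P0 [P0 id] / [P0 [P0 id] / [P0 id]]]]
  [P0 [P0 n] + [P0 [P0 [P0 id] / [P0 id]] / [P0 id]]]

5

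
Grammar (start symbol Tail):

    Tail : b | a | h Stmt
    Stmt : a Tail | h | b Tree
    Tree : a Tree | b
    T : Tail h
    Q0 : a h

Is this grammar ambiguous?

(T, Q0 are unreachable from Tail, so their rules don't affect L(Tail).) Restricted to the reachable nonterminals, every rule has the form A → t or A → t B, and no two rules for the same A share a first terminal. The grammar encodes a DFA — one run per string.

Unambiguous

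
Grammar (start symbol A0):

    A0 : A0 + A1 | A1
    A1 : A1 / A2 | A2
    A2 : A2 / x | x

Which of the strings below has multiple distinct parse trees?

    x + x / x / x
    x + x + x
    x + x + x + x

x + x / x / x

x + x / x / x: 4 trees
x + x + x: 1 tree
x + x + x + x: 1 tree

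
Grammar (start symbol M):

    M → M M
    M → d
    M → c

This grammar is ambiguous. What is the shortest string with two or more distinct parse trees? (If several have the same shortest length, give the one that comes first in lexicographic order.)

c c c

length 1: no string has ≥2 trees
length 2: no string has ≥2 trees
length 3: c c c has 2 parse trees

Two derivations of c c c:
  M ⇒ M M ⇒ M M M ⇒ c M M ⇒ c c M ⇒ c c c
  M ⇒ M M ⇒ c M ⇒ c M M ⇒ c c M ⇒ c c c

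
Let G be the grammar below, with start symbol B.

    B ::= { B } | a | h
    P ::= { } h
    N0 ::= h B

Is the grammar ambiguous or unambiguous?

Only B is reachable from B; ignoring the rest: L(B) is { openⁿ atom closeⁿ : n ≥ 0 }. The bracket depth fixes n, and the derivation is forced at every step.

Unambiguous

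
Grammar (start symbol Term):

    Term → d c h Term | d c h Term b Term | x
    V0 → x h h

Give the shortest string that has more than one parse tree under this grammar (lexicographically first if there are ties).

length 1: no string has ≥2 trees
length 4: no string has ≥2 trees
length 6: no string has ≥2 trees
length 7: no string has ≥2 trees
length 9: d c h d c h x b x has 2 parse trees

Two derivations of d c h d c h x b x:
  Term ⇒ d c h Term ⇒ d c h d c h Term b Term ⇒ d c h d c h x b Term ⇒ d c h d c h x b x
  Term ⇒ d c h Term b Term ⇒ d c h d c h Term b Term ⇒ d c h d c h x b Term ⇒ d c h d c h x b x

d c h d c h x b x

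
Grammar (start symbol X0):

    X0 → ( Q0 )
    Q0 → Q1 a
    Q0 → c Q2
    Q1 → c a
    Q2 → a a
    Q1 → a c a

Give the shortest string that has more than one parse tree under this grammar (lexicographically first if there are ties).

( c a a )

length 5: ( c a a ) has 2 parse trees

Two derivations of ( c a a ):
  X0 ⇒ ( Q0 ) ⇒ ( Q1 a ) ⇒ ( c a a )
  X0 ⇒ ( Q0 ) ⇒ ( c Q2 ) ⇒ ( c a a )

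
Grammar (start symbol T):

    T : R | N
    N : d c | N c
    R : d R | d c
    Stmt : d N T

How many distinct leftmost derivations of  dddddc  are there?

1

Parse trees for dddddc:
  [T [R d [R d [R d [R d [R d c]]]]]]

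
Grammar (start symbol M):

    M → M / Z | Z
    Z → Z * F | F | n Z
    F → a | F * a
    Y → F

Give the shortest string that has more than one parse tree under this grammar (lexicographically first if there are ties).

length 1: no string has ≥2 trees
length 2: no string has ≥2 trees
length 3: a * a has 2 parse trees

Two derivations of a * a:
  M ⇒ Z ⇒ Z * F ⇒ F * F ⇒ a * F ⇒ a * a
  M ⇒ Z ⇒ F ⇒ F * a ⇒ a * a

a * a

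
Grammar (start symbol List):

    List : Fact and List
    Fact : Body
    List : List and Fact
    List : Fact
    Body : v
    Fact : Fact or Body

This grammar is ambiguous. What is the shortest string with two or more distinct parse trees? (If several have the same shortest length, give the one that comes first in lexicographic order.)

length 1: no string has ≥2 trees
length 3: v and v has 2 parse trees

Two derivations of v and v:
  List ⇒ Fact and List ⇒ Body and List ⇒ v and List ⇒ v and Fact ⇒ v and Body ⇒ v and v
  List ⇒ List and Fact ⇒ Fact and Fact ⇒ Body and Fact ⇒ v and Fact ⇒ v and Body ⇒ v and v

v and v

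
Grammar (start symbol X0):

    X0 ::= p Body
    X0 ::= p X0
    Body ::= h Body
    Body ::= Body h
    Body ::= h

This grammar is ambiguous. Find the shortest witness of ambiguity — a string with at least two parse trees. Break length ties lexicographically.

p h h

length 2: no string has ≥2 trees
length 3: p h h has 2 parse trees

Two derivations of p h h:
  X0 ⇒ p Body ⇒ p h Body ⇒ p h h
  X0 ⇒ p Body ⇒ p Body h ⇒ p h h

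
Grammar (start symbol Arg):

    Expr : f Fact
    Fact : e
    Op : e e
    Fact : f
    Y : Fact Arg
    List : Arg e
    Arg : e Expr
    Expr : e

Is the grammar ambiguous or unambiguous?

Unambiguous

Only Arg, Expr, Fact are reachable from Arg; ignoring the rest: Restricted to the reachable nonterminals, every rule has the form A → t or A → t B, and no two rules for the same A share a first terminal. The grammar encodes a DFA — one run per string.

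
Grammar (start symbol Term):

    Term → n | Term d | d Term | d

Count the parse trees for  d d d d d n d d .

21

Parse trees for d d d d d n d d (showing first 6 of 21):
  [Term [Term [Term d [Term d [Term d [Term d [Term d [Term n]]]]]] d] d]
  [Term [Term d [Term [Term d [Term d [Term d [Term d [Term n]]]]] d]] d]
  [Term [Term d [Term d [Term [Term d [Term d [Term d [Term n]]]] d]]] d]
  [Term [Term d [Term d [Term d [Term [Term d [Term d [Term n]]] d]]]] d]
  [Term [Term d [Term d [Term d [Term d [Term [Term d [Term n]] d]]]]] d]
  [Term [Term d [Term d [Term d [Term d [Term d [Term [Term n] d]]]]]] d]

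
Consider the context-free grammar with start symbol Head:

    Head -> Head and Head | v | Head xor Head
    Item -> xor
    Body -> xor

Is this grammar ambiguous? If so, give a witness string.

Ambiguous

Witness: v and v and v

Derivation 1: Head ⇒ Head and Head ⇒ Head and Head and Head ⇒ v and Head and Head ⇒ v and v and Head ⇒ v and v and v
Derivation 2: Head ⇒ Head and Head ⇒ v and Head ⇒ v and Head and Head ⇒ v and v and Head ⇒ v and v and v

Two distinct leftmost derivations for the same string.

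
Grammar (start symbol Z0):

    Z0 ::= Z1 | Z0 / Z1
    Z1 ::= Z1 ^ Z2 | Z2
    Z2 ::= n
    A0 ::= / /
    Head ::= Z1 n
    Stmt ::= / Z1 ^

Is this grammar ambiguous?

Unambiguous

(A0, Head, Stmt are unreachable from Z0, so their rules don't affect L(Z0).) Z0 → Z0 / Z1 | Z1  ;  Z1 → Z1 ^ Z2 | Z2  — a left-associative chain with Z2 at the bottom. Each string factors uniquely by precedence.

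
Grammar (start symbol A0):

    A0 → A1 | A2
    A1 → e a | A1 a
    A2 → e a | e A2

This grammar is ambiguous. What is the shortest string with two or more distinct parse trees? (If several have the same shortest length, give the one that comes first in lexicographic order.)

length 2: e a has 2 parse trees

Two derivations of e a:
  A0 ⇒ A1 ⇒ e a
  A0 ⇒ A2 ⇒ e a

e a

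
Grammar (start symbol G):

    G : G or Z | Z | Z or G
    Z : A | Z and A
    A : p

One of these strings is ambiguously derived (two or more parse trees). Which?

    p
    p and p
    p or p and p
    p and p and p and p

p: 1 tree
p and p: 1 tree
p or p and p: 2 trees
p and p and p and p: 1 tree

p or p and p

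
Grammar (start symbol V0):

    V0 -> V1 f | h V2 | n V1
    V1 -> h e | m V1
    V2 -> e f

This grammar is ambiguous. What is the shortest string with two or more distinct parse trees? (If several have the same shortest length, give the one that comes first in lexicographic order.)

h e f

length 3: h e f has 2 parse trees

Two derivations of h e f:
  V0 ⇒ V1 f ⇒ h e f
  V0 ⇒ h V2 ⇒ h e f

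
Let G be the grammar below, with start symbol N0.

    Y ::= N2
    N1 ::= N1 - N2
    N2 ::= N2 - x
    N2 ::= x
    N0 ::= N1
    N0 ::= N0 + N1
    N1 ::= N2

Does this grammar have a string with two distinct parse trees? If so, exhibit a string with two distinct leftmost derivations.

Ambiguous

Witness: x - x

Derivation 1: N0 ⇒ N1 ⇒ N1 - N2 ⇒ N2 - N2 ⇒ x - N2 ⇒ x - x
Derivation 2: N0 ⇒ N1 ⇒ N2 ⇒ N2 - x ⇒ x - x

Two distinct leftmost derivations for the same string.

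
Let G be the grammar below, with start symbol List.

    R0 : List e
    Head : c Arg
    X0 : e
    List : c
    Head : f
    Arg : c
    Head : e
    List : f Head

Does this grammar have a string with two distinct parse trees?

Only List, Head, Arg are reachable from List; ignoring the rest: The reachable rules are right-linear with at most one rule per (nonterminal, next-terminal) pair. Each input token forces the next rule, so parsing is deterministic.

Unambiguous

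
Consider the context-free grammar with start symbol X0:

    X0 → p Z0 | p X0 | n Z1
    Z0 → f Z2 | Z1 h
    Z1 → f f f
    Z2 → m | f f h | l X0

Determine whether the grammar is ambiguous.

Witness: p f f f h

Derivation 1: X0 ⇒ p Z0 ⇒ p f Z2 ⇒ p f f f h
Derivation 2: X0 ⇒ p Z0 ⇒ p Z1 h ⇒ p f f f h

Two distinct leftmost derivations for the same string.

Ambiguous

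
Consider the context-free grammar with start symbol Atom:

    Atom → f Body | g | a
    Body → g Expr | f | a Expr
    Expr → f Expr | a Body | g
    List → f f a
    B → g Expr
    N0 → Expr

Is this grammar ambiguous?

Unambiguous

Only Atom, Body, Expr are reachable from Atom; ignoring the rest: The reachable rules are right-linear with at most one rule per (nonterminal, next-terminal) pair. Each input token forces the next rule, so parsing is deterministic.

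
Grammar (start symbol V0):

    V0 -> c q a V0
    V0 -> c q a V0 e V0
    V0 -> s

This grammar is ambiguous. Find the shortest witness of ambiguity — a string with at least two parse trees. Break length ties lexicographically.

c q a c q a s e s

length 1: no string has ≥2 trees
length 4: no string has ≥2 trees
length 6: no string has ≥2 trees
length 7: no string has ≥2 trees
length 9: c q a c q a s e s has 2 parse trees

Two derivations of c q a c q a s e s:
  V0 ⇒ c q a V0 ⇒ c q a c q a V0 e V0 ⇒ c q a c q a s e V0 ⇒ c q a c q a s e s
  V0 ⇒ c q a V0 e V0 ⇒ c q a c q a V0 e V0 ⇒ c q a c q a s e V0 ⇒ c q a c q a s e s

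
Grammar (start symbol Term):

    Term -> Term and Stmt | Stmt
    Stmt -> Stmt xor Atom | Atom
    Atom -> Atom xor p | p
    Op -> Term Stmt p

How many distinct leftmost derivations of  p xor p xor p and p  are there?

Parse trees for p xor p xor p and p:
  [Term [Term [Stmt [Stmt [Atom p]] xor [Atom [Atom p] xor p]]] and [Stmt [Atom p]]]
  [Term [Term [Stmt [Stmt [Stmt [Atom p]] xor [Atom p]] xor [Atom p]]] and [Stmt [Atom p]]]
  [Term [Term [Stmt [Stmt [Atom [Atom p] xor p]] xor [Atom p]]] and [Stmt [Atom p]]]
  [Term [Term [Stmt [Atom [Atom [Atom p] xor p] xor p]]] and [Stmt [Atom p]]]

4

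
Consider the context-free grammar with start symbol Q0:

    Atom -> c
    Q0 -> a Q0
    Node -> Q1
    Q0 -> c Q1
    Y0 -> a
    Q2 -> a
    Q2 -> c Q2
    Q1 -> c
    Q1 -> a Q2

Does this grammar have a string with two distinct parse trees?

Unambiguous

(Atom, Node, Y0 are unreachable from Q0, so their rules don't affect L(Q0).) Restricted to the reachable nonterminals, every rule has the form A → t or A → t B, and no two rules for the same A share a first terminal. The grammar encodes a DFA — one run per string.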